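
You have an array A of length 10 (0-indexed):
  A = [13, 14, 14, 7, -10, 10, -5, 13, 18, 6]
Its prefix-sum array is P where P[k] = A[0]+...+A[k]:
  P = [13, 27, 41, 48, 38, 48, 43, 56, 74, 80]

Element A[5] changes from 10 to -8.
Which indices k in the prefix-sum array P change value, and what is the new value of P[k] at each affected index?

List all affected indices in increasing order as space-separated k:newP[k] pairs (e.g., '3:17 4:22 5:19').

P[k] = A[0] + ... + A[k]
P[k] includes A[5] iff k >= 5
Affected indices: 5, 6, ..., 9; delta = -18
  P[5]: 48 + -18 = 30
  P[6]: 43 + -18 = 25
  P[7]: 56 + -18 = 38
  P[8]: 74 + -18 = 56
  P[9]: 80 + -18 = 62

Answer: 5:30 6:25 7:38 8:56 9:62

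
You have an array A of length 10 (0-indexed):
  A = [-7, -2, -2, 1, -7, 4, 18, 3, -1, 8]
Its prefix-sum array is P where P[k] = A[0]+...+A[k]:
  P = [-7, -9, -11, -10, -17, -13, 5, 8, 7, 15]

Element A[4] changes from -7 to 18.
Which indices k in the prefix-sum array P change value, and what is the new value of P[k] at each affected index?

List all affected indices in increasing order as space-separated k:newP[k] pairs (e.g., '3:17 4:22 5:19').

P[k] = A[0] + ... + A[k]
P[k] includes A[4] iff k >= 4
Affected indices: 4, 5, ..., 9; delta = 25
  P[4]: -17 + 25 = 8
  P[5]: -13 + 25 = 12
  P[6]: 5 + 25 = 30
  P[7]: 8 + 25 = 33
  P[8]: 7 + 25 = 32
  P[9]: 15 + 25 = 40

Answer: 4:8 5:12 6:30 7:33 8:32 9:40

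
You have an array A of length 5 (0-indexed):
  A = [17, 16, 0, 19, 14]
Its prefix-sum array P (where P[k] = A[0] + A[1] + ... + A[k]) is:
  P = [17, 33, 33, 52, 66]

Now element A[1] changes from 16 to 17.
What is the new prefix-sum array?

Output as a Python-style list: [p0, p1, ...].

Change: A[1] 16 -> 17, delta = 1
P[k] for k < 1: unchanged (A[1] not included)
P[k] for k >= 1: shift by delta = 1
  P[0] = 17 + 0 = 17
  P[1] = 33 + 1 = 34
  P[2] = 33 + 1 = 34
  P[3] = 52 + 1 = 53
  P[4] = 66 + 1 = 67

Answer: [17, 34, 34, 53, 67]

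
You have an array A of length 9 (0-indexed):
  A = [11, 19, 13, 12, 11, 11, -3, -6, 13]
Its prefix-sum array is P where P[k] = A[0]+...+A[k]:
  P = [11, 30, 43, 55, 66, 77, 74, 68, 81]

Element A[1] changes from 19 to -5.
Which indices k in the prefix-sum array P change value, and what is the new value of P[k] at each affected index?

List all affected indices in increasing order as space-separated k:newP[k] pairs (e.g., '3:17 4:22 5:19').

Answer: 1:6 2:19 3:31 4:42 5:53 6:50 7:44 8:57

Derivation:
P[k] = A[0] + ... + A[k]
P[k] includes A[1] iff k >= 1
Affected indices: 1, 2, ..., 8; delta = -24
  P[1]: 30 + -24 = 6
  P[2]: 43 + -24 = 19
  P[3]: 55 + -24 = 31
  P[4]: 66 + -24 = 42
  P[5]: 77 + -24 = 53
  P[6]: 74 + -24 = 50
  P[7]: 68 + -24 = 44
  P[8]: 81 + -24 = 57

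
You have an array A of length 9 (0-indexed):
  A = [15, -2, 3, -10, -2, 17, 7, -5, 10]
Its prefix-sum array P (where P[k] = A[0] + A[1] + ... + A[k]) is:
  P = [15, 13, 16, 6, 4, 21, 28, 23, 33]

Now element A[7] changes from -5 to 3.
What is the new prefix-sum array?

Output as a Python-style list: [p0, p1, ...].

Answer: [15, 13, 16, 6, 4, 21, 28, 31, 41]

Derivation:
Change: A[7] -5 -> 3, delta = 8
P[k] for k < 7: unchanged (A[7] not included)
P[k] for k >= 7: shift by delta = 8
  P[0] = 15 + 0 = 15
  P[1] = 13 + 0 = 13
  P[2] = 16 + 0 = 16
  P[3] = 6 + 0 = 6
  P[4] = 4 + 0 = 4
  P[5] = 21 + 0 = 21
  P[6] = 28 + 0 = 28
  P[7] = 23 + 8 = 31
  P[8] = 33 + 8 = 41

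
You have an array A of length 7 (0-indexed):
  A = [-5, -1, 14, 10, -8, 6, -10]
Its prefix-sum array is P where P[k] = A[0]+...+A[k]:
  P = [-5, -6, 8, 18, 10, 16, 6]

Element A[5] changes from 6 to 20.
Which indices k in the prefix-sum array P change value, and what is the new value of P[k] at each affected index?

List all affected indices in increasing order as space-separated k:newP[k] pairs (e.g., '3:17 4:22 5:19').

Answer: 5:30 6:20

Derivation:
P[k] = A[0] + ... + A[k]
P[k] includes A[5] iff k >= 5
Affected indices: 5, 6, ..., 6; delta = 14
  P[5]: 16 + 14 = 30
  P[6]: 6 + 14 = 20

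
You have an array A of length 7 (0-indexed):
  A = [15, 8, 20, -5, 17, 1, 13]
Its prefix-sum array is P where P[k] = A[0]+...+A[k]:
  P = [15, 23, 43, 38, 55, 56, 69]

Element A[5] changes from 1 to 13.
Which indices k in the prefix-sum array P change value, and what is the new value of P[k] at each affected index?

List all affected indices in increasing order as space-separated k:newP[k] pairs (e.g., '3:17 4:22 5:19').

Answer: 5:68 6:81

Derivation:
P[k] = A[0] + ... + A[k]
P[k] includes A[5] iff k >= 5
Affected indices: 5, 6, ..., 6; delta = 12
  P[5]: 56 + 12 = 68
  P[6]: 69 + 12 = 81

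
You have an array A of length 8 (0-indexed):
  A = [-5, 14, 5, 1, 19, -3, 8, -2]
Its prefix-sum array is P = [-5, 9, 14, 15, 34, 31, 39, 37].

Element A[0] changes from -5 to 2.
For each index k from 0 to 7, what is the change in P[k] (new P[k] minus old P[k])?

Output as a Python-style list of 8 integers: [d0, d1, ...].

Element change: A[0] -5 -> 2, delta = 7
For k < 0: P[k] unchanged, delta_P[k] = 0
For k >= 0: P[k] shifts by exactly 7
Delta array: [7, 7, 7, 7, 7, 7, 7, 7]

Answer: [7, 7, 7, 7, 7, 7, 7, 7]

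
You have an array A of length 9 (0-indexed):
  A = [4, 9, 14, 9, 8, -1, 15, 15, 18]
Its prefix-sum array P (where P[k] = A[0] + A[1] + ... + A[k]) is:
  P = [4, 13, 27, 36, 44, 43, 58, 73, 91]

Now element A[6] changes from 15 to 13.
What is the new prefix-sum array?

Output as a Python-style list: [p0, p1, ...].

Change: A[6] 15 -> 13, delta = -2
P[k] for k < 6: unchanged (A[6] not included)
P[k] for k >= 6: shift by delta = -2
  P[0] = 4 + 0 = 4
  P[1] = 13 + 0 = 13
  P[2] = 27 + 0 = 27
  P[3] = 36 + 0 = 36
  P[4] = 44 + 0 = 44
  P[5] = 43 + 0 = 43
  P[6] = 58 + -2 = 56
  P[7] = 73 + -2 = 71
  P[8] = 91 + -2 = 89

Answer: [4, 13, 27, 36, 44, 43, 56, 71, 89]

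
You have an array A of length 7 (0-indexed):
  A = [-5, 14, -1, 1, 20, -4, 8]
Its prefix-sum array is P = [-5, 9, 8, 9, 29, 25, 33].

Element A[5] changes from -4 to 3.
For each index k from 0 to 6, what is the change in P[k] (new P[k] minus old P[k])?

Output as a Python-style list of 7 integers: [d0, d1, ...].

Element change: A[5] -4 -> 3, delta = 7
For k < 5: P[k] unchanged, delta_P[k] = 0
For k >= 5: P[k] shifts by exactly 7
Delta array: [0, 0, 0, 0, 0, 7, 7]

Answer: [0, 0, 0, 0, 0, 7, 7]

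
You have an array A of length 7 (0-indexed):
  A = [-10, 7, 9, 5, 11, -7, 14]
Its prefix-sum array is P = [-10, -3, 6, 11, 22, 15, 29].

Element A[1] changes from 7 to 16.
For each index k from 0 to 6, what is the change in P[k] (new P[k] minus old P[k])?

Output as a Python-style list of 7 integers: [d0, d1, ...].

Element change: A[1] 7 -> 16, delta = 9
For k < 1: P[k] unchanged, delta_P[k] = 0
For k >= 1: P[k] shifts by exactly 9
Delta array: [0, 9, 9, 9, 9, 9, 9]

Answer: [0, 9, 9, 9, 9, 9, 9]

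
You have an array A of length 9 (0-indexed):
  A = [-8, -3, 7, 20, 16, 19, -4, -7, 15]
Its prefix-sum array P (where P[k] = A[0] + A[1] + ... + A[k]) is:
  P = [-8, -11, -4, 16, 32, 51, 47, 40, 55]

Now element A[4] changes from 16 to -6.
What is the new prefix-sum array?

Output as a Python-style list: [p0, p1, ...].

Answer: [-8, -11, -4, 16, 10, 29, 25, 18, 33]

Derivation:
Change: A[4] 16 -> -6, delta = -22
P[k] for k < 4: unchanged (A[4] not included)
P[k] for k >= 4: shift by delta = -22
  P[0] = -8 + 0 = -8
  P[1] = -11 + 0 = -11
  P[2] = -4 + 0 = -4
  P[3] = 16 + 0 = 16
  P[4] = 32 + -22 = 10
  P[5] = 51 + -22 = 29
  P[6] = 47 + -22 = 25
  P[7] = 40 + -22 = 18
  P[8] = 55 + -22 = 33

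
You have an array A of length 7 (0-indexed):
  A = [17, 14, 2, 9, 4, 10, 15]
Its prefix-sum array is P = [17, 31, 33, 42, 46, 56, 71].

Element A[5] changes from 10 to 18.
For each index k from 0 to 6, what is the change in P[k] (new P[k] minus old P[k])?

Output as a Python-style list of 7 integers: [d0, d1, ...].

Answer: [0, 0, 0, 0, 0, 8, 8]

Derivation:
Element change: A[5] 10 -> 18, delta = 8
For k < 5: P[k] unchanged, delta_P[k] = 0
For k >= 5: P[k] shifts by exactly 8
Delta array: [0, 0, 0, 0, 0, 8, 8]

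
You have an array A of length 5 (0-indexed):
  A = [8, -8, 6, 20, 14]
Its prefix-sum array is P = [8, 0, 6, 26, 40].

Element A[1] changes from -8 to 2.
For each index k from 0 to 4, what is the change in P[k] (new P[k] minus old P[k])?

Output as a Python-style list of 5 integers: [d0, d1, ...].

Element change: A[1] -8 -> 2, delta = 10
For k < 1: P[k] unchanged, delta_P[k] = 0
For k >= 1: P[k] shifts by exactly 10
Delta array: [0, 10, 10, 10, 10]

Answer: [0, 10, 10, 10, 10]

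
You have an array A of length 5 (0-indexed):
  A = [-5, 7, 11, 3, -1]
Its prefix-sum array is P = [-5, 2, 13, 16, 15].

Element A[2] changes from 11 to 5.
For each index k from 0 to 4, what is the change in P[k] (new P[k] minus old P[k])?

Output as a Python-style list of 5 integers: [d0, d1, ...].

Element change: A[2] 11 -> 5, delta = -6
For k < 2: P[k] unchanged, delta_P[k] = 0
For k >= 2: P[k] shifts by exactly -6
Delta array: [0, 0, -6, -6, -6]

Answer: [0, 0, -6, -6, -6]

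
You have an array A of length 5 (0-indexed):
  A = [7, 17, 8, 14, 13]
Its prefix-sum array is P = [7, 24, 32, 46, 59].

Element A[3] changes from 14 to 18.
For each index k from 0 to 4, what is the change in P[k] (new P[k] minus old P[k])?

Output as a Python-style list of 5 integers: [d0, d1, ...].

Element change: A[3] 14 -> 18, delta = 4
For k < 3: P[k] unchanged, delta_P[k] = 0
For k >= 3: P[k] shifts by exactly 4
Delta array: [0, 0, 0, 4, 4]

Answer: [0, 0, 0, 4, 4]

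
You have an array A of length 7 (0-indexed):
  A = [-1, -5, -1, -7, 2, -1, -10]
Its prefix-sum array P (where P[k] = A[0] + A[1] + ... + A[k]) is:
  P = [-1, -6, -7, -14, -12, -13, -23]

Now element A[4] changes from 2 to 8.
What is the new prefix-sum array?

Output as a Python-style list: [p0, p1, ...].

Change: A[4] 2 -> 8, delta = 6
P[k] for k < 4: unchanged (A[4] not included)
P[k] for k >= 4: shift by delta = 6
  P[0] = -1 + 0 = -1
  P[1] = -6 + 0 = -6
  P[2] = -7 + 0 = -7
  P[3] = -14 + 0 = -14
  P[4] = -12 + 6 = -6
  P[5] = -13 + 6 = -7
  P[6] = -23 + 6 = -17

Answer: [-1, -6, -7, -14, -6, -7, -17]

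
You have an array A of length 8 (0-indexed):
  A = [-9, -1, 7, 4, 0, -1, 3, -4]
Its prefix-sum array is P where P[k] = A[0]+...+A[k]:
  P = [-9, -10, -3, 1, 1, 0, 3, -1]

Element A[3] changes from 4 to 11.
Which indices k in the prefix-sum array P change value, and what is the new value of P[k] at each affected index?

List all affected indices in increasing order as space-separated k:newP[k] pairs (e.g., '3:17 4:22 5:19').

Answer: 3:8 4:8 5:7 6:10 7:6

Derivation:
P[k] = A[0] + ... + A[k]
P[k] includes A[3] iff k >= 3
Affected indices: 3, 4, ..., 7; delta = 7
  P[3]: 1 + 7 = 8
  P[4]: 1 + 7 = 8
  P[5]: 0 + 7 = 7
  P[6]: 3 + 7 = 10
  P[7]: -1 + 7 = 6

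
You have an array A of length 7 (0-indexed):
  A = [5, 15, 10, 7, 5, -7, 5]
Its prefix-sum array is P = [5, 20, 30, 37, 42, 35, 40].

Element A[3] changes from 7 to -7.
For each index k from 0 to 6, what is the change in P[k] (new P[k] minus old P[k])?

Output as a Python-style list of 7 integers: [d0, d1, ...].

Answer: [0, 0, 0, -14, -14, -14, -14]

Derivation:
Element change: A[3] 7 -> -7, delta = -14
For k < 3: P[k] unchanged, delta_P[k] = 0
For k >= 3: P[k] shifts by exactly -14
Delta array: [0, 0, 0, -14, -14, -14, -14]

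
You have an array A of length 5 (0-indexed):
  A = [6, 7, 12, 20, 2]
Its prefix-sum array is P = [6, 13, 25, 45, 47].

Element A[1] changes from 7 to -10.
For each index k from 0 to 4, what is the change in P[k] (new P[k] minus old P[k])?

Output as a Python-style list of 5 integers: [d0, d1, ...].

Element change: A[1] 7 -> -10, delta = -17
For k < 1: P[k] unchanged, delta_P[k] = 0
For k >= 1: P[k] shifts by exactly -17
Delta array: [0, -17, -17, -17, -17]

Answer: [0, -17, -17, -17, -17]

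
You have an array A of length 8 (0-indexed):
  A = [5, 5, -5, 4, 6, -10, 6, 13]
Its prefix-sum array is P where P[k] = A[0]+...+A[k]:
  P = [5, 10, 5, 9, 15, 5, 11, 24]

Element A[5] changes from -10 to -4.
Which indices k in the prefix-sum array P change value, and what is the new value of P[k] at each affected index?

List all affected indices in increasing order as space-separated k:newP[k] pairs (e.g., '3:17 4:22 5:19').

P[k] = A[0] + ... + A[k]
P[k] includes A[5] iff k >= 5
Affected indices: 5, 6, ..., 7; delta = 6
  P[5]: 5 + 6 = 11
  P[6]: 11 + 6 = 17
  P[7]: 24 + 6 = 30

Answer: 5:11 6:17 7:30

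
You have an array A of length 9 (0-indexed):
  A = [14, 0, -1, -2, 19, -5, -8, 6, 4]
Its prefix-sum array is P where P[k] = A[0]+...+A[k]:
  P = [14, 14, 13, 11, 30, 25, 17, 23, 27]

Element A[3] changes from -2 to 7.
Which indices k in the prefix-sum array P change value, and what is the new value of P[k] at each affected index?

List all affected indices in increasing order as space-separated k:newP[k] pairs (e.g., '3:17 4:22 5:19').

P[k] = A[0] + ... + A[k]
P[k] includes A[3] iff k >= 3
Affected indices: 3, 4, ..., 8; delta = 9
  P[3]: 11 + 9 = 20
  P[4]: 30 + 9 = 39
  P[5]: 25 + 9 = 34
  P[6]: 17 + 9 = 26
  P[7]: 23 + 9 = 32
  P[8]: 27 + 9 = 36

Answer: 3:20 4:39 5:34 6:26 7:32 8:36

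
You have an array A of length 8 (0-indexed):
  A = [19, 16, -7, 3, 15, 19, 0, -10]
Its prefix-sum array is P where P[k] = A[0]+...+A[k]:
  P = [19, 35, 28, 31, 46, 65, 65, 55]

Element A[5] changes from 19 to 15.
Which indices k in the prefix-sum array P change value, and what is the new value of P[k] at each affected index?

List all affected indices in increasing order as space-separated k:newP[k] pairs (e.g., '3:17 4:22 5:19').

Answer: 5:61 6:61 7:51

Derivation:
P[k] = A[0] + ... + A[k]
P[k] includes A[5] iff k >= 5
Affected indices: 5, 6, ..., 7; delta = -4
  P[5]: 65 + -4 = 61
  P[6]: 65 + -4 = 61
  P[7]: 55 + -4 = 51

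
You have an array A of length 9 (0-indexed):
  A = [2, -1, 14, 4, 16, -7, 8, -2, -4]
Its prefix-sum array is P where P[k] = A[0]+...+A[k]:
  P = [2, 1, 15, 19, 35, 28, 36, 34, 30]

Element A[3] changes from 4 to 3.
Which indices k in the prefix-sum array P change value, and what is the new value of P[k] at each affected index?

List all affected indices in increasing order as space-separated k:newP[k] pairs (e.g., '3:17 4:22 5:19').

P[k] = A[0] + ... + A[k]
P[k] includes A[3] iff k >= 3
Affected indices: 3, 4, ..., 8; delta = -1
  P[3]: 19 + -1 = 18
  P[4]: 35 + -1 = 34
  P[5]: 28 + -1 = 27
  P[6]: 36 + -1 = 35
  P[7]: 34 + -1 = 33
  P[8]: 30 + -1 = 29

Answer: 3:18 4:34 5:27 6:35 7:33 8:29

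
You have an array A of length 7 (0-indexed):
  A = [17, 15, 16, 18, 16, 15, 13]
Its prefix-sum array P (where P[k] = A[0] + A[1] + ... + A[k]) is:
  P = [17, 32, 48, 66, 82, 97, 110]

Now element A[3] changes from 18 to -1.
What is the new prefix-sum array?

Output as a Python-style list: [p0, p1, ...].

Change: A[3] 18 -> -1, delta = -19
P[k] for k < 3: unchanged (A[3] not included)
P[k] for k >= 3: shift by delta = -19
  P[0] = 17 + 0 = 17
  P[1] = 32 + 0 = 32
  P[2] = 48 + 0 = 48
  P[3] = 66 + -19 = 47
  P[4] = 82 + -19 = 63
  P[5] = 97 + -19 = 78
  P[6] = 110 + -19 = 91

Answer: [17, 32, 48, 47, 63, 78, 91]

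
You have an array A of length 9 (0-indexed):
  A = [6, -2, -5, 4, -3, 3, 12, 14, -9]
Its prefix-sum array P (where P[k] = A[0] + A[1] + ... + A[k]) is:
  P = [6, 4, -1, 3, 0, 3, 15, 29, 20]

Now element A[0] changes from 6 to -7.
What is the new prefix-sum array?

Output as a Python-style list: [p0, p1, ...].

Change: A[0] 6 -> -7, delta = -13
P[k] for k < 0: unchanged (A[0] not included)
P[k] for k >= 0: shift by delta = -13
  P[0] = 6 + -13 = -7
  P[1] = 4 + -13 = -9
  P[2] = -1 + -13 = -14
  P[3] = 3 + -13 = -10
  P[4] = 0 + -13 = -13
  P[5] = 3 + -13 = -10
  P[6] = 15 + -13 = 2
  P[7] = 29 + -13 = 16
  P[8] = 20 + -13 = 7

Answer: [-7, -9, -14, -10, -13, -10, 2, 16, 7]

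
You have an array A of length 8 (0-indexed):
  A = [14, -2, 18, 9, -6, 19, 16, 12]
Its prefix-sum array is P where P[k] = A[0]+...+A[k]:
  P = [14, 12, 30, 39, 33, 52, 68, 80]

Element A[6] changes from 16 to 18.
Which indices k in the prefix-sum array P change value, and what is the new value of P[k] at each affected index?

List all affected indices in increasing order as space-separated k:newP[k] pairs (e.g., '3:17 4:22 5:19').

Answer: 6:70 7:82

Derivation:
P[k] = A[0] + ... + A[k]
P[k] includes A[6] iff k >= 6
Affected indices: 6, 7, ..., 7; delta = 2
  P[6]: 68 + 2 = 70
  P[7]: 80 + 2 = 82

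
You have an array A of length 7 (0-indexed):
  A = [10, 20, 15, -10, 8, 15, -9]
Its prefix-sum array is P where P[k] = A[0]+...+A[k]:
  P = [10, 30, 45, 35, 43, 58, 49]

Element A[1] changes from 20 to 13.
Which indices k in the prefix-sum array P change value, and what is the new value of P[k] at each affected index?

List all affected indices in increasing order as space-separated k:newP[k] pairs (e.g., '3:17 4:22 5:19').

P[k] = A[0] + ... + A[k]
P[k] includes A[1] iff k >= 1
Affected indices: 1, 2, ..., 6; delta = -7
  P[1]: 30 + -7 = 23
  P[2]: 45 + -7 = 38
  P[3]: 35 + -7 = 28
  P[4]: 43 + -7 = 36
  P[5]: 58 + -7 = 51
  P[6]: 49 + -7 = 42

Answer: 1:23 2:38 3:28 4:36 5:51 6:42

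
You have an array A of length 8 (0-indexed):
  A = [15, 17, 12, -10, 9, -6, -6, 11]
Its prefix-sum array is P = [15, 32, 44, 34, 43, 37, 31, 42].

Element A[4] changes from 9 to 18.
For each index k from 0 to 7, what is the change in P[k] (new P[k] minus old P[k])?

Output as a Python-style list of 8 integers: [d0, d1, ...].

Answer: [0, 0, 0, 0, 9, 9, 9, 9]

Derivation:
Element change: A[4] 9 -> 18, delta = 9
For k < 4: P[k] unchanged, delta_P[k] = 0
For k >= 4: P[k] shifts by exactly 9
Delta array: [0, 0, 0, 0, 9, 9, 9, 9]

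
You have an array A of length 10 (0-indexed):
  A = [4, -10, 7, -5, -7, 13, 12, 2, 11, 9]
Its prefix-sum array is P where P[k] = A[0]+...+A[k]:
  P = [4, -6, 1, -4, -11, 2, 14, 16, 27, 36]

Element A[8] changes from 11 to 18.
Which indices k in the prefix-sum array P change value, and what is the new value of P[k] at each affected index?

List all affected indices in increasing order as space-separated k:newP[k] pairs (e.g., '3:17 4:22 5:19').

Answer: 8:34 9:43

Derivation:
P[k] = A[0] + ... + A[k]
P[k] includes A[8] iff k >= 8
Affected indices: 8, 9, ..., 9; delta = 7
  P[8]: 27 + 7 = 34
  P[9]: 36 + 7 = 43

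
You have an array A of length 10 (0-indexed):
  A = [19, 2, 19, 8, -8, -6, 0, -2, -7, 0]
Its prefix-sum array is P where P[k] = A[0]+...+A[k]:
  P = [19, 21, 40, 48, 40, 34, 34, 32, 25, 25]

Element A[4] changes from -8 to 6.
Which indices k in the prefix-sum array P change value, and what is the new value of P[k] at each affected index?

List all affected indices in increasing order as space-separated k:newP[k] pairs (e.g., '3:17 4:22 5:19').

Answer: 4:54 5:48 6:48 7:46 8:39 9:39

Derivation:
P[k] = A[0] + ... + A[k]
P[k] includes A[4] iff k >= 4
Affected indices: 4, 5, ..., 9; delta = 14
  P[4]: 40 + 14 = 54
  P[5]: 34 + 14 = 48
  P[6]: 34 + 14 = 48
  P[7]: 32 + 14 = 46
  P[8]: 25 + 14 = 39
  P[9]: 25 + 14 = 39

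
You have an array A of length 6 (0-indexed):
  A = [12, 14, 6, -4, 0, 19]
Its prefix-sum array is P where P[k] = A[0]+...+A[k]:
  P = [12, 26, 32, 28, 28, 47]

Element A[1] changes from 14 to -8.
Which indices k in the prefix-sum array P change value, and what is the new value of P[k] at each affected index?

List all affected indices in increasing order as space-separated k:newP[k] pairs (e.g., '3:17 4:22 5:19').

P[k] = A[0] + ... + A[k]
P[k] includes A[1] iff k >= 1
Affected indices: 1, 2, ..., 5; delta = -22
  P[1]: 26 + -22 = 4
  P[2]: 32 + -22 = 10
  P[3]: 28 + -22 = 6
  P[4]: 28 + -22 = 6
  P[5]: 47 + -22 = 25

Answer: 1:4 2:10 3:6 4:6 5:25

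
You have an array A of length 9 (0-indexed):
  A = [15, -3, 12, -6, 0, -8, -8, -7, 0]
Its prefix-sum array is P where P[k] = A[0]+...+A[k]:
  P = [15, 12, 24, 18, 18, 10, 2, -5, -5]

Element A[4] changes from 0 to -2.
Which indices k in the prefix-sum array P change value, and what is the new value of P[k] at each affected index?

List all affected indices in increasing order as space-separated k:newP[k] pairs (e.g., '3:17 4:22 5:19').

P[k] = A[0] + ... + A[k]
P[k] includes A[4] iff k >= 4
Affected indices: 4, 5, ..., 8; delta = -2
  P[4]: 18 + -2 = 16
  P[5]: 10 + -2 = 8
  P[6]: 2 + -2 = 0
  P[7]: -5 + -2 = -7
  P[8]: -5 + -2 = -7

Answer: 4:16 5:8 6:0 7:-7 8:-7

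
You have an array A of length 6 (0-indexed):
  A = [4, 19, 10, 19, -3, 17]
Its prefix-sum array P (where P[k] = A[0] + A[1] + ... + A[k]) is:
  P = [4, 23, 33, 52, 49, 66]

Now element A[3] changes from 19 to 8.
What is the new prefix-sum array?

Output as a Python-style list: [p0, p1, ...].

Answer: [4, 23, 33, 41, 38, 55]

Derivation:
Change: A[3] 19 -> 8, delta = -11
P[k] for k < 3: unchanged (A[3] not included)
P[k] for k >= 3: shift by delta = -11
  P[0] = 4 + 0 = 4
  P[1] = 23 + 0 = 23
  P[2] = 33 + 0 = 33
  P[3] = 52 + -11 = 41
  P[4] = 49 + -11 = 38
  P[5] = 66 + -11 = 55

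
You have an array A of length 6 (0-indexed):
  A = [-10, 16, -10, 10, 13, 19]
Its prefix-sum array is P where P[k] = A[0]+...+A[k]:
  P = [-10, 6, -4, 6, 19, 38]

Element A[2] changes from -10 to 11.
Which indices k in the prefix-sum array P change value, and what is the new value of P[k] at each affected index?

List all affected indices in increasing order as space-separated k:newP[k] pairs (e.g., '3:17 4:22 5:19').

P[k] = A[0] + ... + A[k]
P[k] includes A[2] iff k >= 2
Affected indices: 2, 3, ..., 5; delta = 21
  P[2]: -4 + 21 = 17
  P[3]: 6 + 21 = 27
  P[4]: 19 + 21 = 40
  P[5]: 38 + 21 = 59

Answer: 2:17 3:27 4:40 5:59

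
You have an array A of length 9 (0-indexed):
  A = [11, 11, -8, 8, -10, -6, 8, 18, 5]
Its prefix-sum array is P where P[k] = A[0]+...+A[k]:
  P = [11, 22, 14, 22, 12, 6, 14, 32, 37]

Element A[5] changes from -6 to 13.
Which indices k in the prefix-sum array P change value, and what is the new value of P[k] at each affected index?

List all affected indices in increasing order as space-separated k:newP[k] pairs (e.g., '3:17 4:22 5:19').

Answer: 5:25 6:33 7:51 8:56

Derivation:
P[k] = A[0] + ... + A[k]
P[k] includes A[5] iff k >= 5
Affected indices: 5, 6, ..., 8; delta = 19
  P[5]: 6 + 19 = 25
  P[6]: 14 + 19 = 33
  P[7]: 32 + 19 = 51
  P[8]: 37 + 19 = 56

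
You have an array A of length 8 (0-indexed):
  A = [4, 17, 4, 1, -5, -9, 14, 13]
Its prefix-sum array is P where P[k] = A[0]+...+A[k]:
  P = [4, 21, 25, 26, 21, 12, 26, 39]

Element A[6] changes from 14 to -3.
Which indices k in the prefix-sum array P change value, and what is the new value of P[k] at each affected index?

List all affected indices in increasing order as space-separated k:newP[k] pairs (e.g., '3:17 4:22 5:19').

Answer: 6:9 7:22

Derivation:
P[k] = A[0] + ... + A[k]
P[k] includes A[6] iff k >= 6
Affected indices: 6, 7, ..., 7; delta = -17
  P[6]: 26 + -17 = 9
  P[7]: 39 + -17 = 22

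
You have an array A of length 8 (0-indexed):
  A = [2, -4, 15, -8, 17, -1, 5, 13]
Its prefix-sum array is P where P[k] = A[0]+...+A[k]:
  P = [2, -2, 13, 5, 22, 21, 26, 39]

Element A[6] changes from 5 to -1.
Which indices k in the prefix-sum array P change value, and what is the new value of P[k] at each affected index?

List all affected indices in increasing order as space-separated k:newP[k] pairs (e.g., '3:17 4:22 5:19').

Answer: 6:20 7:33

Derivation:
P[k] = A[0] + ... + A[k]
P[k] includes A[6] iff k >= 6
Affected indices: 6, 7, ..., 7; delta = -6
  P[6]: 26 + -6 = 20
  P[7]: 39 + -6 = 33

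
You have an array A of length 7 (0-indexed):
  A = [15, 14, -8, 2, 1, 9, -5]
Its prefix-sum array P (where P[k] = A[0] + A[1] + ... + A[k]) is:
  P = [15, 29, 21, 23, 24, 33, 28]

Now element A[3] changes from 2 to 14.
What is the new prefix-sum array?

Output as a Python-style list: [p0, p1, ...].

Change: A[3] 2 -> 14, delta = 12
P[k] for k < 3: unchanged (A[3] not included)
P[k] for k >= 3: shift by delta = 12
  P[0] = 15 + 0 = 15
  P[1] = 29 + 0 = 29
  P[2] = 21 + 0 = 21
  P[3] = 23 + 12 = 35
  P[4] = 24 + 12 = 36
  P[5] = 33 + 12 = 45
  P[6] = 28 + 12 = 40

Answer: [15, 29, 21, 35, 36, 45, 40]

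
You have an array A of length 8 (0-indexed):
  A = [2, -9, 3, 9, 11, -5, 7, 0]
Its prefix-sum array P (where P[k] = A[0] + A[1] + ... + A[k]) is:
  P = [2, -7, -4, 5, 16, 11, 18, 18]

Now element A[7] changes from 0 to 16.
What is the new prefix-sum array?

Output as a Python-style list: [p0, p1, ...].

Answer: [2, -7, -4, 5, 16, 11, 18, 34]

Derivation:
Change: A[7] 0 -> 16, delta = 16
P[k] for k < 7: unchanged (A[7] not included)
P[k] for k >= 7: shift by delta = 16
  P[0] = 2 + 0 = 2
  P[1] = -7 + 0 = -7
  P[2] = -4 + 0 = -4
  P[3] = 5 + 0 = 5
  P[4] = 16 + 0 = 16
  P[5] = 11 + 0 = 11
  P[6] = 18 + 0 = 18
  P[7] = 18 + 16 = 34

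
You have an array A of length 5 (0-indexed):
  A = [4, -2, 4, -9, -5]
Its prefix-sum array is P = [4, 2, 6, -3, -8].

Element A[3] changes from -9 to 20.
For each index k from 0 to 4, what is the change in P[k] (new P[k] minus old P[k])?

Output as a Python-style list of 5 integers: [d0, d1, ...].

Answer: [0, 0, 0, 29, 29]

Derivation:
Element change: A[3] -9 -> 20, delta = 29
For k < 3: P[k] unchanged, delta_P[k] = 0
For k >= 3: P[k] shifts by exactly 29
Delta array: [0, 0, 0, 29, 29]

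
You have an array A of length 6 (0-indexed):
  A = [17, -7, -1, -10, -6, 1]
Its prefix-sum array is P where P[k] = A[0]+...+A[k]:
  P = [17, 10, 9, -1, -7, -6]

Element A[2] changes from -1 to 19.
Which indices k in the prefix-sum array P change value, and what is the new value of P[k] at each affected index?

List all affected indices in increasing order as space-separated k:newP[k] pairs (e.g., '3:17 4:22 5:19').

P[k] = A[0] + ... + A[k]
P[k] includes A[2] iff k >= 2
Affected indices: 2, 3, ..., 5; delta = 20
  P[2]: 9 + 20 = 29
  P[3]: -1 + 20 = 19
  P[4]: -7 + 20 = 13
  P[5]: -6 + 20 = 14

Answer: 2:29 3:19 4:13 5:14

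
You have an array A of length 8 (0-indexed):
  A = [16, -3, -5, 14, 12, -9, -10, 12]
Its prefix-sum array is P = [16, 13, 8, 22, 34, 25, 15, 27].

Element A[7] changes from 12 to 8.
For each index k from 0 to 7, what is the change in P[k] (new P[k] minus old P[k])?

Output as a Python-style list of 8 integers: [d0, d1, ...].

Element change: A[7] 12 -> 8, delta = -4
For k < 7: P[k] unchanged, delta_P[k] = 0
For k >= 7: P[k] shifts by exactly -4
Delta array: [0, 0, 0, 0, 0, 0, 0, -4]

Answer: [0, 0, 0, 0, 0, 0, 0, -4]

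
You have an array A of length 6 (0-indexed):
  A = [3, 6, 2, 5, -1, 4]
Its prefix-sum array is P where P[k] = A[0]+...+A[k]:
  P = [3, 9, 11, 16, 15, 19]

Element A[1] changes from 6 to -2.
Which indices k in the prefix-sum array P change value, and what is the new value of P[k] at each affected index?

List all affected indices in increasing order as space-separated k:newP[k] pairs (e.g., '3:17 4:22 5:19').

Answer: 1:1 2:3 3:8 4:7 5:11

Derivation:
P[k] = A[0] + ... + A[k]
P[k] includes A[1] iff k >= 1
Affected indices: 1, 2, ..., 5; delta = -8
  P[1]: 9 + -8 = 1
  P[2]: 11 + -8 = 3
  P[3]: 16 + -8 = 8
  P[4]: 15 + -8 = 7
  P[5]: 19 + -8 = 11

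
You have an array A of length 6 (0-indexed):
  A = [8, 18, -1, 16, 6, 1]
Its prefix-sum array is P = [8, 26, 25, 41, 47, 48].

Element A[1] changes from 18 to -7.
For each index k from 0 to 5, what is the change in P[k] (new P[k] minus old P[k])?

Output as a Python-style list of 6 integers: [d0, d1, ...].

Answer: [0, -25, -25, -25, -25, -25]

Derivation:
Element change: A[1] 18 -> -7, delta = -25
For k < 1: P[k] unchanged, delta_P[k] = 0
For k >= 1: P[k] shifts by exactly -25
Delta array: [0, -25, -25, -25, -25, -25]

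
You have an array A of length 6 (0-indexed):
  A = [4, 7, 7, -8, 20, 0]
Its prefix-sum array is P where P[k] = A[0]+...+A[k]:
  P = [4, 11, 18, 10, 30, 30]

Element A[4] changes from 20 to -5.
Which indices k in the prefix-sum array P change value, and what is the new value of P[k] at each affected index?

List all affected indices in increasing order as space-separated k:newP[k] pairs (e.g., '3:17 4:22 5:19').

Answer: 4:5 5:5

Derivation:
P[k] = A[0] + ... + A[k]
P[k] includes A[4] iff k >= 4
Affected indices: 4, 5, ..., 5; delta = -25
  P[4]: 30 + -25 = 5
  P[5]: 30 + -25 = 5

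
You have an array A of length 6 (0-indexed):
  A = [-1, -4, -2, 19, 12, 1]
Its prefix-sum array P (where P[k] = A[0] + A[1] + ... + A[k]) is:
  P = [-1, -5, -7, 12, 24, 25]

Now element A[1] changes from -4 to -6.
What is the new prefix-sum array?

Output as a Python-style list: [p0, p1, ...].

Answer: [-1, -7, -9, 10, 22, 23]

Derivation:
Change: A[1] -4 -> -6, delta = -2
P[k] for k < 1: unchanged (A[1] not included)
P[k] for k >= 1: shift by delta = -2
  P[0] = -1 + 0 = -1
  P[1] = -5 + -2 = -7
  P[2] = -7 + -2 = -9
  P[3] = 12 + -2 = 10
  P[4] = 24 + -2 = 22
  P[5] = 25 + -2 = 23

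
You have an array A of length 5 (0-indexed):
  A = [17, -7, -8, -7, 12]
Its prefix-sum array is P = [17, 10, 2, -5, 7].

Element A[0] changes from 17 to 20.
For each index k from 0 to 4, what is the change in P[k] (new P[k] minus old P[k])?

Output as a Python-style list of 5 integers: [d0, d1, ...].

Element change: A[0] 17 -> 20, delta = 3
For k < 0: P[k] unchanged, delta_P[k] = 0
For k >= 0: P[k] shifts by exactly 3
Delta array: [3, 3, 3, 3, 3]

Answer: [3, 3, 3, 3, 3]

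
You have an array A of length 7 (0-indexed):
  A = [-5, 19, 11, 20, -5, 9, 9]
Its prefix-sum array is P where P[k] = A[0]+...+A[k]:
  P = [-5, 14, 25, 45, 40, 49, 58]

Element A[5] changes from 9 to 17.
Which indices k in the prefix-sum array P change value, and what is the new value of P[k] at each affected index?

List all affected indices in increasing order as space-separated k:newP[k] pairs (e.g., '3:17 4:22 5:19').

Answer: 5:57 6:66

Derivation:
P[k] = A[0] + ... + A[k]
P[k] includes A[5] iff k >= 5
Affected indices: 5, 6, ..., 6; delta = 8
  P[5]: 49 + 8 = 57
  P[6]: 58 + 8 = 66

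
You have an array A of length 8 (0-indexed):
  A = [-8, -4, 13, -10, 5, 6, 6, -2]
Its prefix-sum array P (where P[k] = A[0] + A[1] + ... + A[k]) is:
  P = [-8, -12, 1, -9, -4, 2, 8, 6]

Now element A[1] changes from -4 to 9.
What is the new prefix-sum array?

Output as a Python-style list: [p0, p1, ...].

Change: A[1] -4 -> 9, delta = 13
P[k] for k < 1: unchanged (A[1] not included)
P[k] for k >= 1: shift by delta = 13
  P[0] = -8 + 0 = -8
  P[1] = -12 + 13 = 1
  P[2] = 1 + 13 = 14
  P[3] = -9 + 13 = 4
  P[4] = -4 + 13 = 9
  P[5] = 2 + 13 = 15
  P[6] = 8 + 13 = 21
  P[7] = 6 + 13 = 19

Answer: [-8, 1, 14, 4, 9, 15, 21, 19]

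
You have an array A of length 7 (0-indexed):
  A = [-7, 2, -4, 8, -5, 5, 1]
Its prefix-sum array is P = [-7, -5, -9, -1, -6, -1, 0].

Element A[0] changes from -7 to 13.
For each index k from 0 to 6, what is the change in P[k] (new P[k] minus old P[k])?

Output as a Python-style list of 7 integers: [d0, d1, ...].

Element change: A[0] -7 -> 13, delta = 20
For k < 0: P[k] unchanged, delta_P[k] = 0
For k >= 0: P[k] shifts by exactly 20
Delta array: [20, 20, 20, 20, 20, 20, 20]

Answer: [20, 20, 20, 20, 20, 20, 20]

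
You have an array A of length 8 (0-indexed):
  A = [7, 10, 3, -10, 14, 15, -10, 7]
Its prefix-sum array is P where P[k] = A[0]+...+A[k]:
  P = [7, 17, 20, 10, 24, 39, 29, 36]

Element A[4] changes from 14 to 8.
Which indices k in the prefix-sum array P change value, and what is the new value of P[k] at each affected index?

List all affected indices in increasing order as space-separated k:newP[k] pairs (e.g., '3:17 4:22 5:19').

P[k] = A[0] + ... + A[k]
P[k] includes A[4] iff k >= 4
Affected indices: 4, 5, ..., 7; delta = -6
  P[4]: 24 + -6 = 18
  P[5]: 39 + -6 = 33
  P[6]: 29 + -6 = 23
  P[7]: 36 + -6 = 30

Answer: 4:18 5:33 6:23 7:30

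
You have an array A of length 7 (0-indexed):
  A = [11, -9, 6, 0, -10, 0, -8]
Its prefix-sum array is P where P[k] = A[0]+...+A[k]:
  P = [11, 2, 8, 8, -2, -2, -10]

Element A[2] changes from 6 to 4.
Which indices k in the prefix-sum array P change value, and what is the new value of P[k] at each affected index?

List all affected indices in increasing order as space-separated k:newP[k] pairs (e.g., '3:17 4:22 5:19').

Answer: 2:6 3:6 4:-4 5:-4 6:-12

Derivation:
P[k] = A[0] + ... + A[k]
P[k] includes A[2] iff k >= 2
Affected indices: 2, 3, ..., 6; delta = -2
  P[2]: 8 + -2 = 6
  P[3]: 8 + -2 = 6
  P[4]: -2 + -2 = -4
  P[5]: -2 + -2 = -4
  P[6]: -10 + -2 = -12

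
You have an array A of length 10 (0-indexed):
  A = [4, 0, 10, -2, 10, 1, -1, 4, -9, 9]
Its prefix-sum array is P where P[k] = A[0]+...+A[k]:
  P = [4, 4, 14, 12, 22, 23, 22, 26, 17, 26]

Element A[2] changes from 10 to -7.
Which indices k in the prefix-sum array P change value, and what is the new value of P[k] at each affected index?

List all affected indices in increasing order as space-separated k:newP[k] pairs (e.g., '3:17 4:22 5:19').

P[k] = A[0] + ... + A[k]
P[k] includes A[2] iff k >= 2
Affected indices: 2, 3, ..., 9; delta = -17
  P[2]: 14 + -17 = -3
  P[3]: 12 + -17 = -5
  P[4]: 22 + -17 = 5
  P[5]: 23 + -17 = 6
  P[6]: 22 + -17 = 5
  P[7]: 26 + -17 = 9
  P[8]: 17 + -17 = 0
  P[9]: 26 + -17 = 9

Answer: 2:-3 3:-5 4:5 5:6 6:5 7:9 8:0 9:9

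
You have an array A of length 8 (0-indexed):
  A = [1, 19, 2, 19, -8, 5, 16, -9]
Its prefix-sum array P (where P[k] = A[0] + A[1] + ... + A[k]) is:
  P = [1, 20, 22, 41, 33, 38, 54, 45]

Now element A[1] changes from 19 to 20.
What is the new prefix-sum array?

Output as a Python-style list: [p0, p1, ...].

Answer: [1, 21, 23, 42, 34, 39, 55, 46]

Derivation:
Change: A[1] 19 -> 20, delta = 1
P[k] for k < 1: unchanged (A[1] not included)
P[k] for k >= 1: shift by delta = 1
  P[0] = 1 + 0 = 1
  P[1] = 20 + 1 = 21
  P[2] = 22 + 1 = 23
  P[3] = 41 + 1 = 42
  P[4] = 33 + 1 = 34
  P[5] = 38 + 1 = 39
  P[6] = 54 + 1 = 55
  P[7] = 45 + 1 = 46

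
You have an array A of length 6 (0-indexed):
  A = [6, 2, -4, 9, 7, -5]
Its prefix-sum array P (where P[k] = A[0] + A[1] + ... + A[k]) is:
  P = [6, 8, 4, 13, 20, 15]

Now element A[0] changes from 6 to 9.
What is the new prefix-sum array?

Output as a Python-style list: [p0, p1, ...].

Answer: [9, 11, 7, 16, 23, 18]

Derivation:
Change: A[0] 6 -> 9, delta = 3
P[k] for k < 0: unchanged (A[0] not included)
P[k] for k >= 0: shift by delta = 3
  P[0] = 6 + 3 = 9
  P[1] = 8 + 3 = 11
  P[2] = 4 + 3 = 7
  P[3] = 13 + 3 = 16
  P[4] = 20 + 3 = 23
  P[5] = 15 + 3 = 18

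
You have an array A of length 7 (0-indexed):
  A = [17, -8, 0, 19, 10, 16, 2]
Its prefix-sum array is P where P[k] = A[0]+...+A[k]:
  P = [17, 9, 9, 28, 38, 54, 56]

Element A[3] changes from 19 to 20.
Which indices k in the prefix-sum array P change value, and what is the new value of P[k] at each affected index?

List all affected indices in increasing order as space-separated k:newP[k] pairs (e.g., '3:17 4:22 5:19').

P[k] = A[0] + ... + A[k]
P[k] includes A[3] iff k >= 3
Affected indices: 3, 4, ..., 6; delta = 1
  P[3]: 28 + 1 = 29
  P[4]: 38 + 1 = 39
  P[5]: 54 + 1 = 55
  P[6]: 56 + 1 = 57

Answer: 3:29 4:39 5:55 6:57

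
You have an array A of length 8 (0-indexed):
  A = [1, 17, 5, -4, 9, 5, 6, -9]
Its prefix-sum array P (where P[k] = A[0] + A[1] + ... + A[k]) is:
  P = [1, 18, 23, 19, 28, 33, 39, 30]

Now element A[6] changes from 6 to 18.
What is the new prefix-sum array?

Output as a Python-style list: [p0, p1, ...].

Answer: [1, 18, 23, 19, 28, 33, 51, 42]

Derivation:
Change: A[6] 6 -> 18, delta = 12
P[k] for k < 6: unchanged (A[6] not included)
P[k] for k >= 6: shift by delta = 12
  P[0] = 1 + 0 = 1
  P[1] = 18 + 0 = 18
  P[2] = 23 + 0 = 23
  P[3] = 19 + 0 = 19
  P[4] = 28 + 0 = 28
  P[5] = 33 + 0 = 33
  P[6] = 39 + 12 = 51
  P[7] = 30 + 12 = 42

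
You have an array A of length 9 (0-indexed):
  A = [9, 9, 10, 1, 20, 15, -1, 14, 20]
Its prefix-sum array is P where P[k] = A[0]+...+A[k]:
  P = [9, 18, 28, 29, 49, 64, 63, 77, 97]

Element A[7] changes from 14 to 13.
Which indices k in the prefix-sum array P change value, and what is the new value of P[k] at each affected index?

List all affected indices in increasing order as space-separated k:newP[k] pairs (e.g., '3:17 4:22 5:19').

Answer: 7:76 8:96

Derivation:
P[k] = A[0] + ... + A[k]
P[k] includes A[7] iff k >= 7
Affected indices: 7, 8, ..., 8; delta = -1
  P[7]: 77 + -1 = 76
  P[8]: 97 + -1 = 96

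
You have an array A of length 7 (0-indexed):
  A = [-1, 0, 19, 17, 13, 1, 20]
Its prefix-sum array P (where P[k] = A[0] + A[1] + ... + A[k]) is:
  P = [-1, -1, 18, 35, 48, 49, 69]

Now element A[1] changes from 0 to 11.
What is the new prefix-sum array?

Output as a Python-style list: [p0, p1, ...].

Change: A[1] 0 -> 11, delta = 11
P[k] for k < 1: unchanged (A[1] not included)
P[k] for k >= 1: shift by delta = 11
  P[0] = -1 + 0 = -1
  P[1] = -1 + 11 = 10
  P[2] = 18 + 11 = 29
  P[3] = 35 + 11 = 46
  P[4] = 48 + 11 = 59
  P[5] = 49 + 11 = 60
  P[6] = 69 + 11 = 80

Answer: [-1, 10, 29, 46, 59, 60, 80]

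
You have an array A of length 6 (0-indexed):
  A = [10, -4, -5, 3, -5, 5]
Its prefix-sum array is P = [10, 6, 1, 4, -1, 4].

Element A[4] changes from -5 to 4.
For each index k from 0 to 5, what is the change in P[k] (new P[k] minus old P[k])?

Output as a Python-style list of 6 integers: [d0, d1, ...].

Element change: A[4] -5 -> 4, delta = 9
For k < 4: P[k] unchanged, delta_P[k] = 0
For k >= 4: P[k] shifts by exactly 9
Delta array: [0, 0, 0, 0, 9, 9]

Answer: [0, 0, 0, 0, 9, 9]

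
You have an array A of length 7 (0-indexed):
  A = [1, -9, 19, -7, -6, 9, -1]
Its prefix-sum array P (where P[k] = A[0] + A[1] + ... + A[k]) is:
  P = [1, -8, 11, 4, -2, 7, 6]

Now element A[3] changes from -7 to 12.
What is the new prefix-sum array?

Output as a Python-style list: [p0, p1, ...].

Answer: [1, -8, 11, 23, 17, 26, 25]

Derivation:
Change: A[3] -7 -> 12, delta = 19
P[k] for k < 3: unchanged (A[3] not included)
P[k] for k >= 3: shift by delta = 19
  P[0] = 1 + 0 = 1
  P[1] = -8 + 0 = -8
  P[2] = 11 + 0 = 11
  P[3] = 4 + 19 = 23
  P[4] = -2 + 19 = 17
  P[5] = 7 + 19 = 26
  P[6] = 6 + 19 = 25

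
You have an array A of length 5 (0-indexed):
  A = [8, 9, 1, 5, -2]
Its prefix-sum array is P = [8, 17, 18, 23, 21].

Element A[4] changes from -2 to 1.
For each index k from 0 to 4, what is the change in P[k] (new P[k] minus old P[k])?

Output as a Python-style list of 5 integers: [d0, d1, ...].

Answer: [0, 0, 0, 0, 3]

Derivation:
Element change: A[4] -2 -> 1, delta = 3
For k < 4: P[k] unchanged, delta_P[k] = 0
For k >= 4: P[k] shifts by exactly 3
Delta array: [0, 0, 0, 0, 3]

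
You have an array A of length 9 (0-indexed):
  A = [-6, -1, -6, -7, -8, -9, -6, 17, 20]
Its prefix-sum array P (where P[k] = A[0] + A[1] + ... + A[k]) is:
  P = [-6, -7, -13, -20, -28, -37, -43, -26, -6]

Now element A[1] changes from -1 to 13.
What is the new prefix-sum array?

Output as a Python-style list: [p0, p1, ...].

Answer: [-6, 7, 1, -6, -14, -23, -29, -12, 8]

Derivation:
Change: A[1] -1 -> 13, delta = 14
P[k] for k < 1: unchanged (A[1] not included)
P[k] for k >= 1: shift by delta = 14
  P[0] = -6 + 0 = -6
  P[1] = -7 + 14 = 7
  P[2] = -13 + 14 = 1
  P[3] = -20 + 14 = -6
  P[4] = -28 + 14 = -14
  P[5] = -37 + 14 = -23
  P[6] = -43 + 14 = -29
  P[7] = -26 + 14 = -12
  P[8] = -6 + 14 = 8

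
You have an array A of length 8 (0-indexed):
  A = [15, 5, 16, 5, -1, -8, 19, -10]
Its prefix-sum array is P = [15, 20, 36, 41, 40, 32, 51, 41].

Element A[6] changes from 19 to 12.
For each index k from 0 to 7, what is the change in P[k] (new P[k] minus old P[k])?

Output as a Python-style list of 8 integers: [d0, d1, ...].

Element change: A[6] 19 -> 12, delta = -7
For k < 6: P[k] unchanged, delta_P[k] = 0
For k >= 6: P[k] shifts by exactly -7
Delta array: [0, 0, 0, 0, 0, 0, -7, -7]

Answer: [0, 0, 0, 0, 0, 0, -7, -7]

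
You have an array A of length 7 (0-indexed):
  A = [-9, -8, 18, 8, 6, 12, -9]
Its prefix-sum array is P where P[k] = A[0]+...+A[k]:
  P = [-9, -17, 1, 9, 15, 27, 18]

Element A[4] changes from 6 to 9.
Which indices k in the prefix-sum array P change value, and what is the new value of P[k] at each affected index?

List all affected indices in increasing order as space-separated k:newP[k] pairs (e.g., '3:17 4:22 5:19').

Answer: 4:18 5:30 6:21

Derivation:
P[k] = A[0] + ... + A[k]
P[k] includes A[4] iff k >= 4
Affected indices: 4, 5, ..., 6; delta = 3
  P[4]: 15 + 3 = 18
  P[5]: 27 + 3 = 30
  P[6]: 18 + 3 = 21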